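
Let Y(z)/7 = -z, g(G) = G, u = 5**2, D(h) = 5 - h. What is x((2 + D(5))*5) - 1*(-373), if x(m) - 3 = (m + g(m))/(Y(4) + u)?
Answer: 1108/3 ≈ 369.33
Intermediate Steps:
u = 25
Y(z) = -7*z (Y(z) = 7*(-z) = -7*z)
x(m) = 3 - 2*m/3 (x(m) = 3 + (m + m)/(-7*4 + 25) = 3 + (2*m)/(-28 + 25) = 3 + (2*m)/(-3) = 3 + (2*m)*(-1/3) = 3 - 2*m/3)
x((2 + D(5))*5) - 1*(-373) = (3 - 2*(2 + (5 - 1*5))*5/3) - 1*(-373) = (3 - 2*(2 + (5 - 5))*5/3) + 373 = (3 - 2*(2 + 0)*5/3) + 373 = (3 - 4*5/3) + 373 = (3 - 2/3*10) + 373 = (3 - 20/3) + 373 = -11/3 + 373 = 1108/3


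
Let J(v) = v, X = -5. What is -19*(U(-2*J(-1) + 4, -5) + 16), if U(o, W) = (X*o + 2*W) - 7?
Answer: 589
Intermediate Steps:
U(o, W) = -7 - 5*o + 2*W (U(o, W) = (-5*o + 2*W) - 7 = -7 - 5*o + 2*W)
-19*(U(-2*J(-1) + 4, -5) + 16) = -19*((-7 - 5*(-2*(-1) + 4) + 2*(-5)) + 16) = -19*((-7 - 5*(2 + 4) - 10) + 16) = -19*((-7 - 5*6 - 10) + 16) = -19*((-7 - 30 - 10) + 16) = -19*(-47 + 16) = -19*(-31) = 589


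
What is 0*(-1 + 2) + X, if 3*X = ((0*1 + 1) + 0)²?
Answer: ⅓ ≈ 0.33333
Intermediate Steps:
X = ⅓ (X = ((0*1 + 1) + 0)²/3 = ((0 + 1) + 0)²/3 = (1 + 0)²/3 = (⅓)*1² = (⅓)*1 = ⅓ ≈ 0.33333)
0*(-1 + 2) + X = 0*(-1 + 2) + ⅓ = 0*1 + ⅓ = 0 + ⅓ = ⅓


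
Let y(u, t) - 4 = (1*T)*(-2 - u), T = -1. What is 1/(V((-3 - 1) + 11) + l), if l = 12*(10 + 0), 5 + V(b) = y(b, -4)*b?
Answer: 1/206 ≈ 0.0048544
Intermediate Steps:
y(u, t) = 6 + u (y(u, t) = 4 + (1*(-1))*(-2 - u) = 4 - (-2 - u) = 4 + (2 + u) = 6 + u)
V(b) = -5 + b*(6 + b) (V(b) = -5 + (6 + b)*b = -5 + b*(6 + b))
l = 120 (l = 12*10 = 120)
1/(V((-3 - 1) + 11) + l) = 1/((-5 + ((-3 - 1) + 11)*(6 + ((-3 - 1) + 11))) + 120) = 1/((-5 + (-4 + 11)*(6 + (-4 + 11))) + 120) = 1/((-5 + 7*(6 + 7)) + 120) = 1/((-5 + 7*13) + 120) = 1/((-5 + 91) + 120) = 1/(86 + 120) = 1/206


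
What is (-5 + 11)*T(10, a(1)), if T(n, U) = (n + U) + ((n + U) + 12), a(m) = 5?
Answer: 252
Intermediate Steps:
T(n, U) = 12 + 2*U + 2*n (T(n, U) = (U + n) + ((U + n) + 12) = (U + n) + (12 + U + n) = 12 + 2*U + 2*n)
(-5 + 11)*T(10, a(1)) = (-5 + 11)*(12 + 2*5 + 2*10) = 6*(12 + 10 + 20) = 6*42 = 252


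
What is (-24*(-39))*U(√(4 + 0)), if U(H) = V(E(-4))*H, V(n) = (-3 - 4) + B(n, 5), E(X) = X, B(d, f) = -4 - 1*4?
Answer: -28080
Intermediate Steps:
B(d, f) = -8 (B(d, f) = -4 - 4 = -8)
V(n) = -15 (V(n) = (-3 - 4) - 8 = -7 - 8 = -15)
U(H) = -15*H
(-24*(-39))*U(√(4 + 0)) = (-24*(-39))*(-15*√(4 + 0)) = 936*(-15*√4) = 936*(-15*2) = 936*(-30) = -28080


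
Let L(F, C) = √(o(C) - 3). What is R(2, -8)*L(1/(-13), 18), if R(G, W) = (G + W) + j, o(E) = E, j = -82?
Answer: -88*√15 ≈ -340.82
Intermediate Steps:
R(G, W) = -82 + G + W (R(G, W) = (G + W) - 82 = -82 + G + W)
L(F, C) = √(-3 + C) (L(F, C) = √(C - 3) = √(-3 + C))
R(2, -8)*L(1/(-13), 18) = (-82 + 2 - 8)*√(-3 + 18) = -88*√15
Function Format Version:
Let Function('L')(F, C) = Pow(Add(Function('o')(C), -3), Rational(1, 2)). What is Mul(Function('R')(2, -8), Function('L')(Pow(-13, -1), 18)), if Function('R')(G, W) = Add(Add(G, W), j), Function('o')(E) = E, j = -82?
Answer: Mul(-88, Pow(15, Rational(1, 2))) ≈ -340.82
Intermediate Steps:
Function('R')(G, W) = Add(-82, G, W) (Function('R')(G, W) = Add(Add(G, W), -82) = Add(-82, G, W))
Function('L')(F, C) = Pow(Add(-3, C), Rational(1, 2)) (Function('L')(F, C) = Pow(Add(C, -3), Rational(1, 2)) = Pow(Add(-3, C), Rational(1, 2)))
Mul(Function('R')(2, -8), Function('L')(Pow(-13, -1), 18)) = Mul(Add(-82, 2, -8), Pow(Add(-3, 18), Rational(1, 2))) = Mul(-88, Pow(15, Rational(1, 2)))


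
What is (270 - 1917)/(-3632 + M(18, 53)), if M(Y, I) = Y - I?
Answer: 1647/3667 ≈ 0.44914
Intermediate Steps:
(270 - 1917)/(-3632 + M(18, 53)) = (270 - 1917)/(-3632 + (18 - 1*53)) = -1647/(-3632 + (18 - 53)) = -1647/(-3632 - 35) = -1647/(-3667) = -1647*(-1/3667) = 1647/3667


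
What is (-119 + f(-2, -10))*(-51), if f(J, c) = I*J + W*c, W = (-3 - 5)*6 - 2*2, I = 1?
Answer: -20349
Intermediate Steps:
W = -52 (W = -8*6 - 4 = -48 - 4 = -52)
f(J, c) = J - 52*c (f(J, c) = 1*J - 52*c = J - 52*c)
(-119 + f(-2, -10))*(-51) = (-119 + (-2 - 52*(-10)))*(-51) = (-119 + (-2 + 520))*(-51) = (-119 + 518)*(-51) = 399*(-51) = -20349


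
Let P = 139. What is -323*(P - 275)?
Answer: 43928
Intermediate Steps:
-323*(P - 275) = -323*(139 - 275) = -323*(-136) = 43928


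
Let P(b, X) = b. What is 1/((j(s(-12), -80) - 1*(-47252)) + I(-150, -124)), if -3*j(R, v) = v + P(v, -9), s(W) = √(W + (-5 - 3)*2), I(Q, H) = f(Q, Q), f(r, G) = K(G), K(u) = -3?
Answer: 3/141907 ≈ 2.1141e-5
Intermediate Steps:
f(r, G) = -3
I(Q, H) = -3
s(W) = √(-16 + W) (s(W) = √(W - 8*2) = √(W - 16) = √(-16 + W))
j(R, v) = -2*v/3 (j(R, v) = -(v + v)/3 = -2*v/3)
1/((j(s(-12), -80) - 1*(-47252)) + I(-150, -124)) = 1/((-⅔*(-80) - 1*(-47252)) - 3) = 1/((160/3 + 47252) - 3) = 1/(141916/3 - 3) = 1/(141907/3) = 3/141907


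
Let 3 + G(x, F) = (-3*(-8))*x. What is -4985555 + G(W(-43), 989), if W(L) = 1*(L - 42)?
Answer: -4987598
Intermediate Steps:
W(L) = -42 + L (W(L) = 1*(-42 + L) = -42 + L)
G(x, F) = -3 + 24*x (G(x, F) = -3 + (-3*(-8))*x = -3 + 24*x)
-4985555 + G(W(-43), 989) = -4985555 + (-3 + 24*(-42 - 43)) = -4985555 + (-3 + 24*(-85)) = -4985555 + (-3 - 2040) = -4985555 - 2043 = -4987598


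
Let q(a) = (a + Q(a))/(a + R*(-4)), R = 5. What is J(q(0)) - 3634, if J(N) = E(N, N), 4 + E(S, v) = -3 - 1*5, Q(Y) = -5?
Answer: -3646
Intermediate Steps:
E(S, v) = -12 (E(S, v) = -4 + (-3 - 1*5) = -4 + (-3 - 5) = -4 - 8 = -12)
q(a) = (-5 + a)/(-20 + a) (q(a) = (a - 5)/(a + 5*(-4)) = (-5 + a)/(a - 20) = (-5 + a)/(-20 + a))
J(N) = -12
J(q(0)) - 3634 = -12 - 3634 = -3646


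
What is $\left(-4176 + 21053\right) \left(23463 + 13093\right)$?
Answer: $616955612$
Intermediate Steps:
$\left(-4176 + 21053\right) \left(23463 + 13093\right) = 16877 \cdot 36556 = 616955612$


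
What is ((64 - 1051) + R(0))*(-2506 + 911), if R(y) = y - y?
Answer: 1574265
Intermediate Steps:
R(y) = 0
((64 - 1051) + R(0))*(-2506 + 911) = ((64 - 1051) + 0)*(-2506 + 911) = (-987 + 0)*(-1595) = -987*(-1595) = 1574265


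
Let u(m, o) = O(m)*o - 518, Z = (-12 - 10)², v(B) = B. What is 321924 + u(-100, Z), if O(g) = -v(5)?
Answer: 318986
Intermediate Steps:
O(g) = -5 (O(g) = -1*5 = -5)
Z = 484 (Z = (-22)² = 484)
u(m, o) = -518 - 5*o (u(m, o) = -5*o - 518 = -518 - 5*o)
321924 + u(-100, Z) = 321924 + (-518 - 5*484) = 321924 + (-518 - 2420) = 321924 - 2938 = 318986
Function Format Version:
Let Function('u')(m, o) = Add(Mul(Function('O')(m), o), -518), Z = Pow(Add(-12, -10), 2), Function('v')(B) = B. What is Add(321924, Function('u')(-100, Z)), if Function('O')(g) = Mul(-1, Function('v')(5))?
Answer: 318986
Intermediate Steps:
Function('O')(g) = -5 (Function('O')(g) = Mul(-1, 5) = -5)
Z = 484 (Z = Pow(-22, 2) = 484)
Function('u')(m, o) = Add(-518, Mul(-5, o)) (Function('u')(m, o) = Add(Mul(-5, o), -518) = Add(-518, Mul(-5, o)))
Add(321924, Function('u')(-100, Z)) = Add(321924, Add(-518, Mul(-5, 484))) = Add(321924, Add(-518, -2420)) = Add(321924, -2938) = 318986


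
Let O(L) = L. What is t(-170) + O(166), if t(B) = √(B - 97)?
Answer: 166 + I*√267 ≈ 166.0 + 16.34*I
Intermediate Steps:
t(B) = √(-97 + B)
t(-170) + O(166) = √(-97 - 170) + 166 = √(-267) + 166 = I*√267 + 166 = 166 + I*√267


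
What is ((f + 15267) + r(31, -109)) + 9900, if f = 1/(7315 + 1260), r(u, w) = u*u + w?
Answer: 223112926/8575 ≈ 26019.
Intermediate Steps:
r(u, w) = w + u² (r(u, w) = u² + w = w + u²)
f = 1/8575 ≈ 0.00011662
((f + 15267) + r(31, -109)) + 9900 = ((1/8575 + 15267) + (-109 + 31²)) + 9900 = (130914526/8575 + (-109 + 961)) + 9900 = (130914526/8575 + 852) + 9900 = 138220426/8575 + 9900 = 223112926/8575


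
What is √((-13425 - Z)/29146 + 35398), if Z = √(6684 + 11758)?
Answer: √(30069831522718 - 29146*√18442)/29146 ≈ 188.14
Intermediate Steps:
Z = √18442 ≈ 135.80
√((-13425 - Z)/29146 + 35398) = √((-13425 - √18442)/29146 + 35398) = √((-13425 - √18442)*(1/29146) + 35398) = √((-13425/29146 - √18442/29146) + 35398) = √(1031696683/29146 - √18442/29146)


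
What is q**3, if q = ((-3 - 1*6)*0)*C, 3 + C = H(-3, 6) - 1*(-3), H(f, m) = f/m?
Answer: 0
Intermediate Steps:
C = -1/2 (C = -3 + (-3/6 - 1*(-3)) = -3 + (-3*1/6 + 3) = -3 + (-1/2 + 3) = -3 + 5/2 = -1/2 ≈ -0.50000)
q = 0 (q = ((-3 - 1*6)*0)*(-1/2) = ((-3 - 6)*0)*(-1/2) = -9*0*(-1/2) = 0*(-1/2) = 0)
q**3 = 0**3 = 0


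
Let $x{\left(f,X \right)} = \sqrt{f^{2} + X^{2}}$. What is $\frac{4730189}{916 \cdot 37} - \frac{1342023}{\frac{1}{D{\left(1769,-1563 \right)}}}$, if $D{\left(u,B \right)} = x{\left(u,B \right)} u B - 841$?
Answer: $\frac{38251917127145}{33892} + 3710622467781 \sqrt{5572330} \approx 8.7592 \cdot 10^{15}$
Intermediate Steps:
$x{\left(f,X \right)} = \sqrt{X^{2} + f^{2}}$
$D{\left(u,B \right)} = -841 + B u \sqrt{B^{2} + u^{2}}$ ($D{\left(u,B \right)} = \sqrt{B^{2} + u^{2}} u B - 841 = u \sqrt{B^{2} + u^{2}} B - 841 = B u \sqrt{B^{2} + u^{2}} - 841 = -841 + B u \sqrt{B^{2} + u^{2}}$)
$\frac{4730189}{916 \cdot 37} - \frac{1342023}{\frac{1}{D{\left(1769,-1563 \right)}}} = \frac{4730189}{916 \cdot 37} - \frac{1342023}{\frac{1}{-841 - 2764947 \sqrt{\left(-1563\right)^{2} + 1769^{2}}}} = \frac{4730189}{33892} - \frac{1342023}{\frac{1}{-841 - 2764947 \sqrt{2442969 + 3129361}}} = 4730189 \cdot \frac{1}{33892} - \frac{1342023}{\frac{1}{-841 - 2764947 \sqrt{5572330}}} = \frac{4730189}{33892} - \frac{1342023}{\frac{1}{-841 - 2764947 \sqrt{5572330}}} = \frac{4730189}{33892} - 1342023 \left(-841 - 2764947 \sqrt{5572330}\right) = \frac{4730189}{33892} + \left(1128641343 + 3710622467781 \sqrt{5572330}\right) = \frac{38251917127145}{33892} + 3710622467781 \sqrt{5572330}$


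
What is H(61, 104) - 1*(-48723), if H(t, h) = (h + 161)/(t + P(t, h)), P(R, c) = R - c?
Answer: 877279/18 ≈ 48738.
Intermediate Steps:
H(t, h) = (161 + h)/(-h + 2*t) (H(t, h) = (h + 161)/(t + (t - h)) = (161 + h)/(-h + 2*t))
H(61, 104) - 1*(-48723) = (161 + 104)/(-1*104 + 2*61) - 1*(-48723) = 265/(-104 + 122) + 48723 = 265/18 + 48723 = 877279/18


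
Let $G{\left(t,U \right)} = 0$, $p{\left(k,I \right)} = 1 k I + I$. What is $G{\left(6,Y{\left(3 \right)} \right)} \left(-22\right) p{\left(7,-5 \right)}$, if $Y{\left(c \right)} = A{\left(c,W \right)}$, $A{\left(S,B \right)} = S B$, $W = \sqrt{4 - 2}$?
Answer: $0$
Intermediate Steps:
$W = \sqrt{2} \approx 1.4142$
$p{\left(k,I \right)} = I + I k$ ($p{\left(k,I \right)} = k I + I = I k + I = I + I k$)
$A{\left(S,B \right)} = B S$
$Y{\left(c \right)} = c \sqrt{2}$ ($Y{\left(c \right)} = \sqrt{2} c = c \sqrt{2}$)
$G{\left(6,Y{\left(3 \right)} \right)} \left(-22\right) p{\left(7,-5 \right)} = 0 \left(-22\right) \left(- 5 \left(1 + 7\right)\right) = 0 \left(\left(-5\right) 8\right) = 0 \left(-40\right) = 0$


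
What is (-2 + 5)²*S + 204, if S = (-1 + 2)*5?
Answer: 249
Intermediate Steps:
S = 5 (S = 1*5 = 5)
(-2 + 5)²*S + 204 = (-2 + 5)²*5 + 204 = 3²*5 + 204 = 9*5 + 204 = 45 + 204 = 249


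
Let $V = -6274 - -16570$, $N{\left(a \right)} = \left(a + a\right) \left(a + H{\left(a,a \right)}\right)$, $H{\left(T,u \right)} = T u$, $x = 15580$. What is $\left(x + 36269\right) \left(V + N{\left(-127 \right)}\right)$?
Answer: $-210206837988$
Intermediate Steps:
$N{\left(a \right)} = 2 a \left(a + a^{2}\right)$ ($N{\left(a \right)} = \left(a + a\right) \left(a + a a\right) = 2 a \left(a + a^{2}\right)$)
$V = 10296$ ($V = -6274 + 16570 = 10296$)
$\left(x + 36269\right) \left(V + N{\left(-127 \right)}\right) = \left(15580 + 36269\right) \left(10296 + 2 \left(-127\right)^{2} \left(1 - 127\right)\right) = 51849 \left(10296 + 2 \cdot 16129 \left(-126\right)\right) = 51849 \left(10296 - 4064508\right) = 51849 \left(-4054212\right) = -210206837988$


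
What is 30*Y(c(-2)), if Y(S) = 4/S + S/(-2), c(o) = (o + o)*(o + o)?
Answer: -465/2 ≈ -232.50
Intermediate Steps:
c(o) = 4*o**2 (c(o) = (2*o)*(2*o) = 4*o**2)
Y(S) = 4/S - S/2 (Y(S) = 4/S + S*(-1/2) = 4/S - S/2)
30*Y(c(-2)) = 30*(4/((4*(-2)**2)) - 2*(-2)**2) = 30*(4/((4*4)) - 2*4) = 30*(4/16 - 1/2*16) = 30*(4*(1/16) - 8) = 30*(1/4 - 8) = 30*(-31/4) = -465/2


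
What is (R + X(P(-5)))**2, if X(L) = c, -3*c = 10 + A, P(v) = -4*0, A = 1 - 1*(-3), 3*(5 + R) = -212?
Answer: 58081/9 ≈ 6453.4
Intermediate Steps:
R = -227/3 (R = -5 + (1/3)*(-212) = -5 - 212/3 = -227/3 ≈ -75.667)
A = 4 (A = 1 + 3 = 4)
P(v) = 0
c = -14/3 (c = -(10 + 4)/3 = -1/3*14 = -14/3 ≈ -4.6667)
X(L) = -14/3
(R + X(P(-5)))**2 = (-227/3 - 14/3)**2 = (-241/3)**2 = 58081/9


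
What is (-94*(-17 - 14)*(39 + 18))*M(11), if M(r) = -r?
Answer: -1827078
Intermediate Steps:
(-94*(-17 - 14)*(39 + 18))*M(11) = (-94*(-17 - 14)*(39 + 18))*(-1*11) = -(-2914)*57*(-11) = -94*(-1767)*(-11) = 166098*(-11) = -1827078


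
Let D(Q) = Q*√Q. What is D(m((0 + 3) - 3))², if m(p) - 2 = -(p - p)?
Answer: 8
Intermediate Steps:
m(p) = 2 (m(p) = 2 - (p - p) = 2 - 1*0 = 2 + 0 = 2)
D(Q) = Q^(3/2)
D(m((0 + 3) - 3))² = (2^(3/2))² = (2*√2)² = 8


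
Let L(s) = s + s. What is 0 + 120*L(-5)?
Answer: -1200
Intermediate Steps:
L(s) = 2*s
0 + 120*L(-5) = 0 + 120*(2*(-5)) = 0 + 120*(-10) = 0 - 1200 = -1200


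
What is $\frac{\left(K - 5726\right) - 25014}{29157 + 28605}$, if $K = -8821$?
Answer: $- \frac{13187}{19254} \approx -0.6849$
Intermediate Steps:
$\frac{\left(K - 5726\right) - 25014}{29157 + 28605} = \frac{\left(-8821 - 5726\right) - 25014}{29157 + 28605} = \frac{-14547 - 25014}{57762} = \left(-39561\right) \frac{1}{57762} = - \frac{13187}{19254}$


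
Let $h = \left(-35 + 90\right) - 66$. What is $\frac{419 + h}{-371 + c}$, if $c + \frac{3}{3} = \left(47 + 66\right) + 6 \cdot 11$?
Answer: $- \frac{408}{193} \approx -2.114$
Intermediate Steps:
$c = 178$ ($c = -1 + \left(\left(47 + 66\right) + 6 \cdot 11\right) = -1 + \left(113 + 66\right) = -1 + 179 = 178$)
$h = -11$ ($h = 55 - 66 = -11$)
$\frac{419 + h}{-371 + c} = \frac{419 - 11}{-371 + 178} = \frac{408}{-193} = 408 \left(- \frac{1}{193}\right) = - \frac{408}{193}$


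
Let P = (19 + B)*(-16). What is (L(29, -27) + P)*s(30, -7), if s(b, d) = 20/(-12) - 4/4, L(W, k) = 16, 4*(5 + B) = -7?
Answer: 480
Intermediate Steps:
B = -27/4 (B = -5 + (¼)*(-7) = -5 - 7/4 = -27/4 ≈ -6.7500)
s(b, d) = -8/3 (s(b, d) = 20*(-1/12) - 4*¼ = -5/3 - 1 = -8/3)
P = -196 (P = (19 - 27/4)*(-16) = (49/4)*(-16) = -196)
(L(29, -27) + P)*s(30, -7) = (16 - 196)*(-8/3) = -180*(-8/3) = 480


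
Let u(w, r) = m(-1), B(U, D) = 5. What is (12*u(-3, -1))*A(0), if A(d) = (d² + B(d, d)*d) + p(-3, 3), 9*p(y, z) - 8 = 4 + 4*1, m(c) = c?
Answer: -64/3 ≈ -21.333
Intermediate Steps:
u(w, r) = -1
p(y, z) = 16/9 (p(y, z) = 8/9 + (4 + 4*1)/9 = 8/9 + (4 + 4)/9 = 8/9 + (⅑)*8 = 8/9 + 8/9 = 16/9)
A(d) = 16/9 + d² + 5*d (A(d) = (d² + 5*d) + 16/9 = 16/9 + d² + 5*d)
(12*u(-3, -1))*A(0) = (12*(-1))*(16/9 + 0² + 5*0) = -12*(16/9 + 0 + 0) = -12*16/9 = -64/3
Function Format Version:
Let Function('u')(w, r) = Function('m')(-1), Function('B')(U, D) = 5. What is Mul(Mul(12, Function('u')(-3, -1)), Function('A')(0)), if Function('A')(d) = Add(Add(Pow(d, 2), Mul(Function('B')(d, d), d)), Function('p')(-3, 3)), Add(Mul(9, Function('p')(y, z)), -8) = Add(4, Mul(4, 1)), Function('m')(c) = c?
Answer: Rational(-64, 3) ≈ -21.333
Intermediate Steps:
Function('u')(w, r) = -1
Function('p')(y, z) = Rational(16, 9) (Function('p')(y, z) = Add(Rational(8, 9), Mul(Rational(1, 9), Add(4, Mul(4, 1)))) = Add(Rational(8, 9), Mul(Rational(1, 9), Add(4, 4))) = Add(Rational(8, 9), Mul(Rational(1, 9), 8)) = Add(Rational(8, 9), Rational(8, 9)) = Rational(16, 9))
Function('A')(d) = Add(Rational(16, 9), Pow(d, 2), Mul(5, d)) (Function('A')(d) = Add(Add(Pow(d, 2), Mul(5, d)), Rational(16, 9)) = Add(Rational(16, 9), Pow(d, 2), Mul(5, d)))
Mul(Mul(12, Function('u')(-3, -1)), Function('A')(0)) = Mul(Mul(12, -1), Add(Rational(16, 9), Pow(0, 2), Mul(5, 0))) = Mul(-12, Add(Rational(16, 9), 0, 0)) = Mul(-12, Rational(16, 9)) = Rational(-64, 3)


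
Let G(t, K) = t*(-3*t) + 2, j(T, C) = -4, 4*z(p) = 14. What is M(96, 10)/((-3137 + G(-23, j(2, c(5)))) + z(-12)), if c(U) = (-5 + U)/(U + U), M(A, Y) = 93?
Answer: -186/9437 ≈ -0.019710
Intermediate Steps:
z(p) = 7/2 (z(p) = (¼)*14 = 7/2)
c(U) = (-5 + U)/(2*U) (c(U) = (-5 + U)/((2*U)) = (-5 + U)*(1/(2*U)) = (-5 + U)/(2*U))
G(t, K) = 2 - 3*t² (G(t, K) = -3*t² + 2 = 2 - 3*t²)
M(96, 10)/((-3137 + G(-23, j(2, c(5)))) + z(-12)) = 93/((-3137 + (2 - 3*(-23)²)) + 7/2) = 93/((-3137 + (2 - 3*529)) + 7/2) = 93/((-3137 + (2 - 1587)) + 7/2) = 93/((-3137 - 1585) + 7/2) = 93/(-4722 + 7/2) = 93/(-9437/2) = 93*(-2/9437) = -186/9437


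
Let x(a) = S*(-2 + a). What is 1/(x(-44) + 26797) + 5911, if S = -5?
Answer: 159756598/27027 ≈ 5911.0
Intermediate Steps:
x(a) = 10 - 5*a (x(a) = -5*(-2 + a) = 10 - 5*a)
1/(x(-44) + 26797) + 5911 = 1/((10 - 5*(-44)) + 26797) + 5911 = 1/((10 + 220) + 26797) + 5911 = 1/(230 + 26797) + 5911 = 1/27027 + 5911 = 159756598/27027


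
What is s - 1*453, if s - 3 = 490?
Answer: 40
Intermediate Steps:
s = 493 (s = 3 + 490 = 493)
s - 1*453 = 493 - 1*453 = 493 - 453 = 40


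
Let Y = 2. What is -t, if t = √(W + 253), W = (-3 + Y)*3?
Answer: -5*√10 ≈ -15.811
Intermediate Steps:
W = -3 (W = (-3 + 2)*3 = -1*3 = -3)
t = 5*√10 (t = √(-3 + 253) = √250 = 5*√10 ≈ 15.811)
-t = -5*√10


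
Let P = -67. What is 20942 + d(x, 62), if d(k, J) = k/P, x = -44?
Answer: 1403158/67 ≈ 20943.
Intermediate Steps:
d(k, J) = -k/67 (d(k, J) = k/(-67) = k*(-1/67) = -k/67)
20942 + d(x, 62) = 20942 - 1/67*(-44) = 20942 + 44/67 = 1403158/67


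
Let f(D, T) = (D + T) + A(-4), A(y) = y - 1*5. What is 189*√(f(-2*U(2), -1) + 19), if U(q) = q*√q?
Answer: 189*√(9 - 4*√2) ≈ 345.57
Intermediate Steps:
A(y) = -5 + y (A(y) = y - 5 = -5 + y)
U(q) = q^(3/2)
f(D, T) = -9 + D + T (f(D, T) = (D + T) + (-5 - 4) = (D + T) - 9 = -9 + D + T)
189*√(f(-2*U(2), -1) + 19) = 189*√((-9 - 4*√2 - 1) + 19) = 189*√((-10 - 4*√2) + 19) = 189*√(9 - 4*√2)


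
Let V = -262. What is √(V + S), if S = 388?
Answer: 3*√14 ≈ 11.225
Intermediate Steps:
√(V + S) = √(-262 + 388) = √126 = 3*√14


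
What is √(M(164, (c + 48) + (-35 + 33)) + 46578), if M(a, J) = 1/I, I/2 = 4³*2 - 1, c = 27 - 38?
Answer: √3005026502/254 ≈ 215.82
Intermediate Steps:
c = -11
I = 254 (I = 2*(4³*2 - 1) = 2*(64*2 - 1) = 2*(128 - 1) = 2*127 = 254)
M(a, J) = 1/254
√(M(164, (c + 48) + (-35 + 33)) + 46578) = √(1/254 + 46578) = √(11830813/254) = √3005026502/254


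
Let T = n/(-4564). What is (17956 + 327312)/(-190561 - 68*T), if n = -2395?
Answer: -98487697/54367704 ≈ -1.8115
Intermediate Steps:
T = 2395/4564 (T = -2395/(-4564) = -2395*(-1/4564) = 2395/4564 ≈ 0.52476)
(17956 + 327312)/(-190561 - 68*T) = (17956 + 327312)/(-190561 - 68*2395/4564) = 345268/(-190561 - 40715/1141) = 345268/(-217470816/1141) = 345268*(-1141/217470816) = -98487697/54367704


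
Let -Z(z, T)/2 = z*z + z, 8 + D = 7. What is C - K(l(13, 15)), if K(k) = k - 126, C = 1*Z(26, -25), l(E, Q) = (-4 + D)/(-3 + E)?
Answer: -2555/2 ≈ -1277.5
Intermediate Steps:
D = -1 (D = -8 + 7 = -1)
l(E, Q) = -5/(-3 + E) (l(E, Q) = (-4 - 1)/(-3 + E) = -5/(-3 + E))
Z(z, T) = -2*z - 2*z² (Z(z, T) = -2*(z*z + z) = -2*(z² + z) = -2*(z + z²) = -2*z - 2*z²)
C = -1404 (C = 1*(-2*26*(1 + 26)) = 1*(-2*26*27) = 1*(-1404) = -1404)
K(k) = -126 + k
C - K(l(13, 15)) = -1404 - (-126 - 5/(-3 + 13)) = -1404 - (-126 - 5/10) = -1404 - (-126 - 5*⅒) = -1404 - (-126 - ½) = -1404 - 1*(-253/2) = -1404 + 253/2 = -2555/2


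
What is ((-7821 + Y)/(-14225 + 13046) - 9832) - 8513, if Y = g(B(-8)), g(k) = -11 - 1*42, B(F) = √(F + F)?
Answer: -21620881/1179 ≈ -18338.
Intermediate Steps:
B(F) = √2*√F (B(F) = √(2*F) = √2*√F)
g(k) = -53 (g(k) = -11 - 42 = -53)
Y = -53
((-7821 + Y)/(-14225 + 13046) - 9832) - 8513 = ((-7821 - 53)/(-14225 + 13046) - 9832) - 8513 = (-7874/(-1179) - 9832) - 8513 = (-7874*(-1/1179) - 9832) - 8513 = (7874/1179 - 9832) - 8513 = -11584054/1179 - 8513 = -21620881/1179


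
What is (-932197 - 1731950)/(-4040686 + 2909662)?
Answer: 888049/377008 ≈ 2.3555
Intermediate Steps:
(-932197 - 1731950)/(-4040686 + 2909662) = -2664147/(-1131024) = -2664147*(-1/1131024) = 888049/377008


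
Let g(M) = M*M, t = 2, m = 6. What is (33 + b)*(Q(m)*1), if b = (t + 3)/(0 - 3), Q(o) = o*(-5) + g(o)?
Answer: 188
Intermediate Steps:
g(M) = M**2
Q(o) = o**2 - 5*o (Q(o) = o*(-5) + o**2 = -5*o + o**2 = o**2 - 5*o)
b = -5/3 (b = (2 + 3)/(0 - 3) = 5/(-3) = 5*(-1/3) = -5/3 ≈ -1.6667)
(33 + b)*(Q(m)*1) = (33 - 5/3)*((6*(-5 + 6))*1) = 94*((6*1)*1)/3 = 94*(6*1)/3 = (94/3)*6 = 188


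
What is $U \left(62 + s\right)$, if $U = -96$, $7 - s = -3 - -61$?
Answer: $-1056$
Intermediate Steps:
$s = -51$ ($s = 7 - \left(-3 - -61\right) = 7 - \left(-3 + 61\right) = 7 - 58 = -51$)
$U \left(62 + s\right) = - 96 \left(62 - 51\right) = \left(-96\right) 11 = -1056$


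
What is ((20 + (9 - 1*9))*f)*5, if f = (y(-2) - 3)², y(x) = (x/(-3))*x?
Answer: 16900/9 ≈ 1877.8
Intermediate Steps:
y(x) = -x²/3 (y(x) = (x*(-⅓))*x = (-x/3)*x = -x²/3)
f = 169/9 (f = (-⅓*(-2)² - 3)² = (-⅓*4 - 3)² = (-4/3 - 3)² = (-13/3)² = 169/9 ≈ 18.778)
((20 + (9 - 1*9))*f)*5 = ((20 + (9 - 1*9))*(169/9))*5 = ((20 + (9 - 9))*(169/9))*5 = ((20 + 0)*(169/9))*5 = (20*(169/9))*5 = (3380/9)*5 = 16900/9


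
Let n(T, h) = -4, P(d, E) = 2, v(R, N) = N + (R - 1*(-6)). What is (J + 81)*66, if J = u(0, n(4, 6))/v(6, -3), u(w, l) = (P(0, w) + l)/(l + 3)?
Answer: 16082/3 ≈ 5360.7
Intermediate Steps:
v(R, N) = 6 + N + R (v(R, N) = N + (R + 6) = N + (6 + R) = 6 + N + R)
u(w, l) = (2 + l)/(3 + l) (u(w, l) = (2 + l)/(l + 3) = (2 + l)/(3 + l))
J = 2/9 (J = ((2 - 4)/(3 - 4))/(6 - 3 + 6) = (-2/(-1))/9 = -1*(-2)*(⅑) = 2*(⅑) = 2/9 ≈ 0.22222)
(J + 81)*66 = (2/9 + 81)*66 = (731/9)*66 = 16082/3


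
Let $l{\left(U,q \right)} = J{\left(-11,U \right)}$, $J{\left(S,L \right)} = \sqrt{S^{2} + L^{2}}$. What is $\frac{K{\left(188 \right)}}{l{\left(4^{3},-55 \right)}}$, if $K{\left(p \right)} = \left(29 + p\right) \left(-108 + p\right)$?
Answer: $\frac{17360 \sqrt{4217}}{4217} \approx 267.33$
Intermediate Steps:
$J{\left(S,L \right)} = \sqrt{L^{2} + S^{2}}$
$l{\left(U,q \right)} = \sqrt{121 + U^{2}}$ ($l{\left(U,q \right)} = \sqrt{U^{2} + \left(-11\right)^{2}} = \sqrt{U^{2} + 121} = \sqrt{121 + U^{2}}$)
$K{\left(p \right)} = \left(-108 + p\right) \left(29 + p\right)$
$\frac{K{\left(188 \right)}}{l{\left(4^{3},-55 \right)}} = \frac{-3132 + 188^{2} - 14852}{\sqrt{121 + \left(4^{3}\right)^{2}}} = \frac{-3132 + 35344 - 14852}{\sqrt{121 + 64^{2}}} = \frac{17360}{\sqrt{121 + 4096}} = \frac{17360}{\sqrt{4217}} = 17360 \frac{\sqrt{4217}}{4217} = \frac{17360 \sqrt{4217}}{4217}$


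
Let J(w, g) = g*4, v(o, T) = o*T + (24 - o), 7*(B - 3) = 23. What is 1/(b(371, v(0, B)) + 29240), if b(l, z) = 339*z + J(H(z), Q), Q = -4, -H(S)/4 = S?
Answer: 1/37360 ≈ 2.6767e-5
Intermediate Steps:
B = 44/7 (B = 3 + (1/7)*23 = 3 + 23/7 = 44/7 ≈ 6.2857)
H(S) = -4*S
v(o, T) = 24 - o + T*o (v(o, T) = T*o + (24 - o) = 24 - o + T*o)
J(w, g) = 4*g
b(l, z) = -16 + 339*z (b(l, z) = 339*z + 4*(-4) = 339*z - 16 = -16 + 339*z)
1/(b(371, v(0, B)) + 29240) = 1/((-16 + 339*(24 - 1*0 + (44/7)*0)) + 29240) = 1/((-16 + 339*(24 + 0 + 0)) + 29240) = 1/((-16 + 339*24) + 29240) = 1/((-16 + 8136) + 29240) = 1/(8120 + 29240) = 1/37360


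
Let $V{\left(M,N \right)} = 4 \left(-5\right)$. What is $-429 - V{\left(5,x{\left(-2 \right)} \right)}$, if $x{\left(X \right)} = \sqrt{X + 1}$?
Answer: $-409$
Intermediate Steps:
$x{\left(X \right)} = \sqrt{1 + X}$
$V{\left(M,N \right)} = -20$
$-429 - V{\left(5,x{\left(-2 \right)} \right)} = -429 - -20 = -429 + 20 = -409$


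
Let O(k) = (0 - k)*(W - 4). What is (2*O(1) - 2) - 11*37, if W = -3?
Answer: -395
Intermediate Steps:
O(k) = 7*k (O(k) = (0 - k)*(-3 - 4) = -k*(-7) = 7*k)
(2*O(1) - 2) - 11*37 = (2*(7*1) - 2) - 11*37 = (2*7 - 2) - 407 = (14 - 2) - 407 = 12 - 407 = -395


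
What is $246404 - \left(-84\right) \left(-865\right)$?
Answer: $173744$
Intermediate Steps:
$246404 - \left(-84\right) \left(-865\right) = 246404 - 72660 = 173744$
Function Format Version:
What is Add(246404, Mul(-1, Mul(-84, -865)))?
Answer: 173744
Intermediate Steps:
Add(246404, Mul(-1, Mul(-84, -865))) = Add(246404, Mul(-1, 72660)) = Add(246404, -72660) = 173744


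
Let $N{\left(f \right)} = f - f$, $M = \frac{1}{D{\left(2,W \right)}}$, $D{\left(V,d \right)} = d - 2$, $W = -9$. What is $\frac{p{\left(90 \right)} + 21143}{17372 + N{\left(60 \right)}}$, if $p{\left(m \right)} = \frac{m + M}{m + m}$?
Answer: $\frac{41864129}{34396560} \approx 1.2171$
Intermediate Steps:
$D{\left(V,d \right)} = -2 + d$
$M = - \frac{1}{11}$ ($M = \frac{1}{-2 - 9} = \frac{1}{-11} = - \frac{1}{11} \approx -0.090909$)
$N{\left(f \right)} = 0$
$p{\left(m \right)} = \frac{- \frac{1}{11} + m}{2 m}$ ($p{\left(m \right)} = \frac{m - \frac{1}{11}}{m + m} = \frac{- \frac{1}{11} + m}{2 m}$)
$\frac{p{\left(90 \right)} + 21143}{17372 + N{\left(60 \right)}} = \frac{\frac{-1 + 11 \cdot 90}{22 \cdot 90} + 21143}{17372 + 0} = \frac{\frac{1}{22} \cdot \frac{1}{90} \left(-1 + 990\right) + 21143}{17372} = \left(\frac{1}{22} \cdot \frac{1}{90} \cdot 989 + 21143\right) \frac{1}{17372} = \left(\frac{989}{1980} + 21143\right) \frac{1}{17372} = \frac{41864129}{1980} \cdot \frac{1}{17372} = \frac{41864129}{34396560}$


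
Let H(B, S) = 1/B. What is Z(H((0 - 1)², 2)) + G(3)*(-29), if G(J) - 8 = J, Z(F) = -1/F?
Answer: -320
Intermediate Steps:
G(J) = 8 + J
Z(H((0 - 1)², 2)) + G(3)*(-29) = -1/(1/((0 - 1)²)) + (8 + 3)*(-29) = -1/(1/((-1)²)) + 11*(-29) = -1/(1/1) - 319 = -1/1 - 319 = -1*1 - 319 = -1 - 319 = -320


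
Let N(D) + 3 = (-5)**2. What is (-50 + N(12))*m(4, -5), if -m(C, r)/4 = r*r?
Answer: 2800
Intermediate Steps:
N(D) = 22 (N(D) = -3 + (-5)**2 = -3 + 25 = 22)
m(C, r) = -4*r**2 (m(C, r) = -4*r*r = -4*r**2)
(-50 + N(12))*m(4, -5) = (-50 + 22)*(-4*(-5)**2) = -(-112)*25 = -28*(-100) = 2800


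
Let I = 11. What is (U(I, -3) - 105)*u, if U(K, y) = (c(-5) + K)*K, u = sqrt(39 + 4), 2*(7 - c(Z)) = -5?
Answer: 241*sqrt(43)/2 ≈ 790.17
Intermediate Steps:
c(Z) = 19/2 (c(Z) = 7 - 1/2*(-5) = 7 + 5/2 = 19/2)
u = sqrt(43) ≈ 6.5574
U(K, y) = K*(19/2 + K) (U(K, y) = (19/2 + K)*K = K*(19/2 + K))
(U(I, -3) - 105)*u = ((1/2)*11*(19 + 2*11) - 105)*sqrt(43) = ((1/2)*11*(19 + 22) - 105)*sqrt(43) = ((1/2)*11*41 - 105)*sqrt(43) = (451/2 - 105)*sqrt(43) = 241*sqrt(43)/2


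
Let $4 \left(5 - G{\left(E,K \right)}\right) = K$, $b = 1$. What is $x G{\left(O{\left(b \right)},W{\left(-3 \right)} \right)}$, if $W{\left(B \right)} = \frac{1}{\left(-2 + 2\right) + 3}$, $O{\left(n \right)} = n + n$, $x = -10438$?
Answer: $- \frac{307921}{6} \approx -51320.0$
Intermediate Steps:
$O{\left(n \right)} = 2 n$
$W{\left(B \right)} = \frac{1}{3}$ ($W{\left(B \right)} = \frac{1}{0 + 3} = \frac{1}{3}$)
$G{\left(E,K \right)} = 5 - \frac{K}{4}$
$x G{\left(O{\left(b \right)},W{\left(-3 \right)} \right)} = - 10438 \left(5 - \frac{1}{12}\right) = \left(-10438\right) \frac{59}{12} = - \frac{307921}{6}$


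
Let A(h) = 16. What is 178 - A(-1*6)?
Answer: 162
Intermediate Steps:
178 - A(-1*6) = 178 - 1*16 = 178 - 16 = 162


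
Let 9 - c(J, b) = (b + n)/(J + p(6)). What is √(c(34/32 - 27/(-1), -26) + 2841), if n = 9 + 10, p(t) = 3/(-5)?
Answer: √81406130/169 ≈ 53.388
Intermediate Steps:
p(t) = -⅗ (p(t) = 3*(-⅕) = -⅗)
n = 19
c(J, b) = 9 - (19 + b)/(-⅗ + J) (c(J, b) = 9 - (b + 19)/(J - ⅗) = 9 - (19 + b)/(-⅗ + J))
√(c(34/32 - 27/(-1), -26) + 2841) = √((-122 - 5*(-26) + 45*(34/32 - 27/(-1)))/(-3 + 5*(34/32 - 27/(-1))) + 2841) = √((-122 + 130 + 45*(34*(1/32) - 27*(-1)))/(-3 + 5*(34*(1/32) - 27*(-1))) + 2841) = √((-122 + 130 + 45*(17/16 + 27))/(-3 + 5*(17/16 + 27)) + 2841) = √((-122 + 130 + 45*(449/16))/(-3 + 5*(449/16)) + 2841) = √((-122 + 130 + 20205/16)/(-3 + 2245/16) + 2841) = √((20333/16)/(2197/16) + 2841) = √((16/2197)*(20333/16) + 2841) = √(20333/2197 + 2841) = √(6262010/2197) = √81406130/169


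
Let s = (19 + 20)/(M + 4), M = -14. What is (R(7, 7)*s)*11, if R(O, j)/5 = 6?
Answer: -1287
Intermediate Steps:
R(O, j) = 30 (R(O, j) = 5*6 = 30)
s = -39/10 (s = (19 + 20)/(-14 + 4) = 39/(-10) = 39*(-⅒) = -39/10 ≈ -3.9000)
(R(7, 7)*s)*11 = (30*(-39/10))*11 = -117*11 = -1287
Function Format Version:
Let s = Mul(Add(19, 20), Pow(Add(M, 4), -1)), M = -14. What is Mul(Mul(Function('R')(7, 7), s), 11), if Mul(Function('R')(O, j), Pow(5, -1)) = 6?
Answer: -1287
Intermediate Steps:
Function('R')(O, j) = 30 (Function('R')(O, j) = Mul(5, 6) = 30)
s = Rational(-39, 10) (s = Mul(Add(19, 20), Pow(Add(-14, 4), -1)) = Mul(39, Pow(-10, -1)) = Mul(39, Rational(-1, 10)) = Rational(-39, 10) ≈ -3.9000)
Mul(Mul(Function('R')(7, 7), s), 11) = Mul(Mul(30, Rational(-39, 10)), 11) = Mul(-117, 11) = -1287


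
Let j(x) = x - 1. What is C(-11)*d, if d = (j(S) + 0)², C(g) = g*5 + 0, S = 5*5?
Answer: -31680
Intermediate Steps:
S = 25
j(x) = -1 + x
C(g) = 5*g (C(g) = 5*g + 0 = 5*g)
d = 576 (d = ((-1 + 25) + 0)² = (24 + 0)² = 24² = 576)
C(-11)*d = (5*(-11))*576 = -55*576 = -31680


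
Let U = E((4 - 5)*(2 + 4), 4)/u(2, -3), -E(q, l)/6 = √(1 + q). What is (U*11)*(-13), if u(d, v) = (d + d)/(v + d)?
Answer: -429*I*√5/2 ≈ -479.64*I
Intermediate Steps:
u(d, v) = 2*d/(d + v) (u(d, v) = (2*d)/(d + v) = 2*d/(d + v))
E(q, l) = -6*√(1 + q)
U = 3*I*√5/2 (U = (-6*√(1 + (4 - 5)*(2 + 4)))/((2*2/(2 - 3))) = (-6*√(1 - 1*6))/((2*2/(-1))) = (-6*√(1 - 6))/((2*2*(-1))) = -6*I*√5/(-4) = -6*I*√5*(-¼) = 3*I*√5/2 ≈ 3.3541*I)
(U*11)*(-13) = ((3*I*√5/2)*11)*(-13) = (33*I*√5/2)*(-13) = -429*I*√5/2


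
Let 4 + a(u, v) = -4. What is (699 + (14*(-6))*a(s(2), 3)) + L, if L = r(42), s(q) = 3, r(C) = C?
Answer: 1413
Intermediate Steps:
a(u, v) = -8 (a(u, v) = -4 - 4 = -8)
L = 42
(699 + (14*(-6))*a(s(2), 3)) + L = (699 + (14*(-6))*(-8)) + 42 = (699 - 84*(-8)) + 42 = (699 + 672) + 42 = 1371 + 42 = 1413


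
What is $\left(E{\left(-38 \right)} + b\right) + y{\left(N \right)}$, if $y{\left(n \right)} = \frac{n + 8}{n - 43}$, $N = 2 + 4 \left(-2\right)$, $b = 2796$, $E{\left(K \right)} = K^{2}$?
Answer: $\frac{207758}{49} \approx 4240.0$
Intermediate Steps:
$N = -6$ ($N = 2 - 8 = -6$)
$y{\left(n \right)} = \frac{8 + n}{-43 + n}$
$\left(E{\left(-38 \right)} + b\right) + y{\left(N \right)} = \left(\left(-38\right)^{2} + 2796\right) + \frac{8 - 6}{-43 - 6} = \left(1444 + 2796\right) + \frac{1}{-49} \cdot 2 = 4240 - \frac{2}{49} = \frac{207758}{49}$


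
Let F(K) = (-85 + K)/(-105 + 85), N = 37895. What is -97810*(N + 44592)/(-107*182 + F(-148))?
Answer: 161361069400/389247 ≈ 4.1455e+5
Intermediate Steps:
F(K) = 17/4 - K/20 (F(K) = (-85 + K)/(-20) = (-85 + K)*(-1/20) = 17/4 - K/20)
-97810*(N + 44592)/(-107*182 + F(-148)) = -97810*(37895 + 44592)/(-107*182 + (17/4 - 1/20*(-148))) = -97810*82487/(-19474 + (17/4 + 37/5)) = -97810*82487/(-19474 + 233/20) = -97810/((-389247/20*1/82487)) = -97810/(-389247/1649740) = -97810*(-1649740/389247) = 161361069400/389247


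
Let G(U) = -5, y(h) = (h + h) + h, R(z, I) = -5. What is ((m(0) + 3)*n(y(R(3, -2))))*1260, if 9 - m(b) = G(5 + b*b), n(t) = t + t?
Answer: -642600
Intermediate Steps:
y(h) = 3*h (y(h) = 2*h + h = 3*h)
n(t) = 2*t
m(b) = 14 (m(b) = 9 - 1*(-5) = 9 + 5 = 14)
((m(0) + 3)*n(y(R(3, -2))))*1260 = ((14 + 3)*(2*(3*(-5))))*1260 = (17*(2*(-15)))*1260 = (17*(-30))*1260 = -510*1260 = -642600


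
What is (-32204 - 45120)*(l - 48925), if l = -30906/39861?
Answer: 16755512234916/4429 ≈ 3.7831e+9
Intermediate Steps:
l = -3434/4429 (l = -30906*1/39861 = -3434/4429 ≈ -0.77534)
(-32204 - 45120)*(l - 48925) = (-32204 - 45120)*(-3434/4429 - 48925) = -77324*(-216692259/4429) = 16755512234916/4429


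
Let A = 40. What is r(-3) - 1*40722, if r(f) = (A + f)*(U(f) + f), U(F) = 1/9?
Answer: -367460/9 ≈ -40829.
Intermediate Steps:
U(F) = ⅑
r(f) = (40 + f)*(⅑ + f)
r(-3) - 1*40722 = (40/9 + (-3)² + (361/9)*(-3)) - 1*40722 = (40/9 + 9 - 361/3) - 40722 = -962/9 - 40722 = -367460/9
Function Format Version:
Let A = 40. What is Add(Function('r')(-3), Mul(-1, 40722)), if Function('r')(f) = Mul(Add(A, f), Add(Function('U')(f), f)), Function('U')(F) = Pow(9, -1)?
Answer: Rational(-367460, 9) ≈ -40829.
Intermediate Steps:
Function('U')(F) = Rational(1, 9)
Function('r')(f) = Mul(Add(40, f), Add(Rational(1, 9), f))
Add(Function('r')(-3), Mul(-1, 40722)) = Add(Add(Rational(40, 9), Pow(-3, 2), Mul(Rational(361, 9), -3)), Mul(-1, 40722)) = Add(Add(Rational(40, 9), 9, Rational(-361, 3)), -40722) = Add(Rational(-962, 9), -40722) = Rational(-367460, 9)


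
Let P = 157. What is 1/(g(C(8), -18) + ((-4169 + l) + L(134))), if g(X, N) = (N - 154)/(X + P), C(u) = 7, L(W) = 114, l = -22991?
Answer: -41/1108929 ≈ -3.6973e-5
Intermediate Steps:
g(X, N) = (-154 + N)/(157 + X) (g(X, N) = (N - 154)/(X + 157) = (-154 + N)/(157 + X))
1/(g(C(8), -18) + ((-4169 + l) + L(134))) = 1/((-154 - 18)/(157 + 7) + ((-4169 - 22991) + 114)) = 1/(-172/164 + (-27160 + 114)) = 1/((1/164)*(-172) - 27046) = 1/(-43/41 - 27046) = 1/(-1108929/41) = -41/1108929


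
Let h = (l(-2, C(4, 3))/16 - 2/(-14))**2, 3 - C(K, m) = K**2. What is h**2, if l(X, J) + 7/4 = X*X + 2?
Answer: 1121513121/40282095616 ≈ 0.027841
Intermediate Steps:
C(K, m) = 3 - K**2
l(X, J) = 1/4 + X**2 (l(X, J) = -7/4 + (X*X + 2) = -7/4 + (X**2 + 2) = -7/4 + (2 + X**2) = 1/4 + X**2)
h = 33489/200704 (h = ((1/4 + (-2)**2)/16 - 2/(-14))**2 = ((1/4 + 4)*(1/16) - 2*(-1/14))**2 = ((17/4)*(1/16) + 1/7)**2 = (17/64 + 1/7)**2 = (183/448)**2 = 33489/200704 ≈ 0.16686)
h**2 = (33489/200704)**2 = 1121513121/40282095616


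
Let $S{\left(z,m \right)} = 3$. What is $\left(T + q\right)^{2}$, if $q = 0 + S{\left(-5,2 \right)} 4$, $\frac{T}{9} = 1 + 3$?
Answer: $2304$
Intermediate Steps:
$T = 36$ ($T = 9 \left(1 + 3\right) = 9 \cdot 4 = 36$)
$q = 12$ ($q = 0 + 3 \cdot 4 = 0 + 12 = 12$)
$\left(T + q\right)^{2} = \left(36 + 12\right)^{2} = 48^{2} = 2304$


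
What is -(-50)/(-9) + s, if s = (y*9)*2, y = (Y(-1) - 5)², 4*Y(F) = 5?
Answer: 17825/72 ≈ 247.57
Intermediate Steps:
Y(F) = 5/4 (Y(F) = (¼)*5 = 5/4)
y = 225/16 (y = (5/4 - 5)² = (-15/4)² = 225/16 ≈ 14.063)
s = 2025/8 (s = ((225/16)*9)*2 = (2025/16)*2 = 2025/8 ≈ 253.13)
-(-50)/(-9) + s = -(-50)/(-9) + 2025/8 = -(-50)*(-1)/9 + 2025/8 = -25*2/9 + 2025/8 = -50/9 + 2025/8 = 17825/72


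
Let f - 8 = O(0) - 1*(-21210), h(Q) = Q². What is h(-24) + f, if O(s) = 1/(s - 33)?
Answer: 719201/33 ≈ 21794.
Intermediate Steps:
O(s) = 1/(-33 + s)
f = 700193/33 (f = 8 + (1/(-33 + 0) - 1*(-21210)) = 8 + (1/(-33) + 21210) = 8 + (-1/33 + 21210) = 8 + 699929/33 = 700193/33 ≈ 21218.)
h(-24) + f = (-24)² + 700193/33 = 576 + 700193/33 = 719201/33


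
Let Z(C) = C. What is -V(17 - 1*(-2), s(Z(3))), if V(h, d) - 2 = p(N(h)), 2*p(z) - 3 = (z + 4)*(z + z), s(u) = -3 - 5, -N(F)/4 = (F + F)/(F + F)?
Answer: -7/2 ≈ -3.5000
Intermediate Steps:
N(F) = -4 (N(F) = -4*(F + F)/(F + F) = -4*2*F/(2*F) = -4*2*F*1/(2*F) = -4*1 = -4)
s(u) = -8
p(z) = 3/2 + z*(4 + z) (p(z) = 3/2 + ((z + 4)*(z + z))/2 = 3/2 + ((4 + z)*(2*z))/2 = 3/2 + (2*z*(4 + z))/2 = 3/2 + z*(4 + z))
V(h, d) = 7/2 (V(h, d) = 2 + (3/2 + (-4)² + 4*(-4)) = 2 + (3/2 + 16 - 16) = 2 + 3/2 = 7/2)
-V(17 - 1*(-2), s(Z(3))) = -1*7/2 = -7/2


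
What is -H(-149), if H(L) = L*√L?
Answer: 149*I*√149 ≈ 1818.8*I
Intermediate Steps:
H(L) = L^(3/2)
-H(-149) = -(-149)^(3/2) = -(-149)*I*√149 = 149*I*√149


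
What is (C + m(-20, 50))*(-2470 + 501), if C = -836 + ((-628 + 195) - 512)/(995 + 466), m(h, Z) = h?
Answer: 821441203/487 ≈ 1.6867e+6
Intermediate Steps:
C = -407447/487 (C = -836 + (-433 - 512)/1461 = -836 - 945*1/1461 = -836 - 315/487 = -407447/487 ≈ -836.65)
(C + m(-20, 50))*(-2470 + 501) = (-407447/487 - 20)*(-2470 + 501) = -417187/487*(-1969) = 821441203/487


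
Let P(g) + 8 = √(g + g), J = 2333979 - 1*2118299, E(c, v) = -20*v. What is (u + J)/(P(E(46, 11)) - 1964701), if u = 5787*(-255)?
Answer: 2475543163545/3860081455121 + 2520010*I*√110/3860081455121 ≈ 0.64132 + 6.847e-6*I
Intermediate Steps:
J = 215680 (J = 2333979 - 2118299 = 215680)
P(g) = -8 + √2*√g (P(g) = -8 + √(g + g) = -8 + √(2*g) = -8 + √2*√g)
u = -1475685
(u + J)/(P(E(46, 11)) - 1964701) = (-1475685 + 215680)/((-8 + √2*√(-20*11)) - 1964701) = -1260005/((-8 + √2*√(-220)) - 1964701) = -1260005/((-8 + √2*(2*I*√55)) - 1964701) = -1260005/((-8 + 2*I*√110) - 1964701) = -1260005/(-1964709 + 2*I*√110)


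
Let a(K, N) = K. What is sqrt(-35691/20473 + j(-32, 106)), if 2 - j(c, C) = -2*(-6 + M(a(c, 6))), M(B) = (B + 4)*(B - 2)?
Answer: sqrt(793127520883)/20473 ≈ 43.500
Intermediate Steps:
M(B) = (-2 + B)*(4 + B) (M(B) = (4 + B)*(-2 + B) = (-2 + B)*(4 + B))
j(c, C) = -26 + 2*c**2 + 4*c (j(c, C) = 2 - (-2)*(-6 + (-8 + c**2 + 2*c)) = 2 - (-2)*(-14 + c**2 + 2*c) = 2 - (28 - 4*c - 2*c**2) = 2 + (-28 + 2*c**2 + 4*c) = -26 + 2*c**2 + 4*c)
sqrt(-35691/20473 + j(-32, 106)) = sqrt(-35691/20473 + (-26 + 2*(-32)**2 + 4*(-32))) = sqrt(-35691*1/20473 + (-26 + 2*1024 - 128)) = sqrt(-35691/20473 + (-26 + 2048 - 128)) = sqrt(-35691/20473 + 1894) = sqrt(38740171/20473) = sqrt(793127520883)/20473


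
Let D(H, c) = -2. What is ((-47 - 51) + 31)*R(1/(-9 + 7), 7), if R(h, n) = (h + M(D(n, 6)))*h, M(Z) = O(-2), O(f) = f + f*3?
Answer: -1139/4 ≈ -284.75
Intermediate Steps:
O(f) = 4*f (O(f) = f + 3*f = 4*f)
M(Z) = -8 (M(Z) = 4*(-2) = -8)
R(h, n) = h*(-8 + h) (R(h, n) = (h - 8)*h = (-8 + h)*h = h*(-8 + h))
((-47 - 51) + 31)*R(1/(-9 + 7), 7) = ((-47 - 51) + 31)*((-8 + 1/(-9 + 7))/(-9 + 7)) = (-98 + 31)*((-8 + 1/(-2))/(-2)) = -(-67)*(-8 - ½)/2 = -(-67)*(-17)/(2*2) = -67*17/4 = -1139/4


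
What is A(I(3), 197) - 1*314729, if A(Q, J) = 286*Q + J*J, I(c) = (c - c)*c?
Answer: -275920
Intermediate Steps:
I(c) = 0 (I(c) = 0*c = 0)
A(Q, J) = J**2 + 286*Q (A(Q, J) = 286*Q + J**2 = J**2 + 286*Q)
A(I(3), 197) - 1*314729 = (197**2 + 286*0) - 1*314729 = (38809 + 0) - 314729 = 38809 - 314729 = -275920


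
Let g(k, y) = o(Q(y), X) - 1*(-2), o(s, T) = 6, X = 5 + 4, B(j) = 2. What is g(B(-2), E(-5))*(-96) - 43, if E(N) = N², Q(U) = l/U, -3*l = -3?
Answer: -811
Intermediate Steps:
l = 1 (l = -⅓*(-3) = 1)
Q(U) = 1/U
X = 9
g(k, y) = 8 (g(k, y) = 6 - 1*(-2) = 6 + 2 = 8)
g(B(-2), E(-5))*(-96) - 43 = 8*(-96) - 43 = -768 - 43 = -811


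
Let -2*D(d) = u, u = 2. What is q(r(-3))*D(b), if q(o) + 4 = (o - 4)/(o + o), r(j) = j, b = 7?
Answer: 17/6 ≈ 2.8333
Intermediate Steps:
D(d) = -1 (D(d) = -1/2*2 = -1)
q(o) = -4 + (-4 + o)/(2*o) (q(o) = -4 + (o - 4)/(o + o) = -4 + (-4 + o)/((2*o)) = -4 + (-4 + o)*(1/(2*o)) = -4 + (-4 + o)/(2*o))
q(r(-3))*D(b) = (-7/2 - 2/(-3))*(-1) = (-7/2 - 2*(-1/3))*(-1) = (-7/2 + 2/3)*(-1) = -17/6*(-1) = 17/6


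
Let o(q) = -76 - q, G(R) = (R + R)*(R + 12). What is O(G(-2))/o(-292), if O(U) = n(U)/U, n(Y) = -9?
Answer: 1/960 ≈ 0.0010417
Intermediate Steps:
G(R) = 2*R*(12 + R) (G(R) = (2*R)*(12 + R) = 2*R*(12 + R))
O(U) = -9/U
O(G(-2))/o(-292) = (-9*(-1/(4*(12 - 2))))/(-76 - 1*(-292)) = (-9/(2*(-2)*10))/(-76 + 292) = -9/(-40)/216 = -9*(-1/40)*(1/216) = (9/40)*(1/216) = 1/960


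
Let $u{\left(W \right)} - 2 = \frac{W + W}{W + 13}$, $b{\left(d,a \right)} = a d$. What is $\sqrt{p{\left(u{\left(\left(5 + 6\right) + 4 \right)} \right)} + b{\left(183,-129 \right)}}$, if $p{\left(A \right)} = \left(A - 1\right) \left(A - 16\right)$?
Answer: $\frac{i \sqrt{4632221}}{14} \approx 153.73 i$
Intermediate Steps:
$u{\left(W \right)} = 2 + \frac{2 W}{13 + W}$ ($u{\left(W \right)} = 2 + \frac{W + W}{W + 13} = 2 + \frac{2 W}{13 + W}$)
$p{\left(A \right)} = \left(-1 + A\right) \left(-16 + A\right)$
$\sqrt{p{\left(u{\left(\left(5 + 6\right) + 4 \right)} \right)} + b{\left(183,-129 \right)}} = \sqrt{\left(16 + \left(\frac{2 \left(13 + 2 \left(\left(5 + 6\right) + 4\right)\right)}{13 + \left(\left(5 + 6\right) + 4\right)}\right)^{2} - 17 \frac{2 \left(13 + 2 \left(\left(5 + 6\right) + 4\right)\right)}{13 + \left(\left(5 + 6\right) + 4\right)}\right) - 23607} = \sqrt{\left(16 + \left(\frac{2 \left(13 + 2 \left(11 + 4\right)\right)}{13 + \left(11 + 4\right)}\right)^{2} - 17 \frac{2 \left(13 + 2 \left(11 + 4\right)\right)}{13 + \left(11 + 4\right)}\right) - 23607} = \sqrt{\left(16 + \left(\frac{2 \left(13 + 2 \cdot 15\right)}{13 + 15}\right)^{2} - 17 \frac{2 \left(13 + 2 \cdot 15\right)}{13 + 15}\right) - 23607} = \sqrt{\left(16 + \left(\frac{2 \left(13 + 30\right)}{28}\right)^{2} - 17 \frac{2 \left(13 + 30\right)}{28}\right) - 23607} = \sqrt{\left(16 + \left(2 \cdot \frac{1}{28} \cdot 43\right)^{2} - 17 \cdot 2 \cdot \frac{1}{28} \cdot 43\right) - 23607} = \sqrt{\left(16 + \left(\frac{43}{14}\right)^{2} - \frac{731}{14}\right) - 23607} = \sqrt{\left(16 + \frac{1849}{196} - \frac{731}{14}\right) - 23607} = \sqrt{- \frac{5249}{196} - 23607} = \sqrt{- \frac{4632221}{196}} = \frac{i \sqrt{4632221}}{14}$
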